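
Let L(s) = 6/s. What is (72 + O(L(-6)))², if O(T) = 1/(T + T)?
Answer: 20449/4 ≈ 5112.3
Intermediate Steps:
O(T) = 1/(2*T)
(72 + O(L(-6)))² = (72 + 1/(2*((6/(-6)))))² = (72 + 1/(2*((6*(-⅙)))))² = (72 + (½)/(-1))² = (72 + (½)*(-1))² = (72 - ½)² = (143/2)² = 20449/4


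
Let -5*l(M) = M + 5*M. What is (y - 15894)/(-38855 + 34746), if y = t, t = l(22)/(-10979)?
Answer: 872500998/225563555 ≈ 3.8681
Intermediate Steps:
l(M) = -6*M/5 (l(M) = -(M + 5*M)/5 = -6*M/5)
t = 132/54895 (t = -6/5*22/(-10979) = -132/5*(-1/10979) = 132/54895 ≈ 0.0024046)
y = 132/54895 ≈ 0.0024046
(y - 15894)/(-38855 + 34746) = (132/54895 - 15894)/(-38855 + 34746) = -872500998/54895/(-4109) = -872500998/54895*(-1/4109) = 872500998/225563555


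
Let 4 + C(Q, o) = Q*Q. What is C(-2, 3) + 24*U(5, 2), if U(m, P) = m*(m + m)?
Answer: 1200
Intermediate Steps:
C(Q, o) = -4 + Q² (C(Q, o) = -4 + Q*Q = -4 + Q²)
U(m, P) = 2*m² (U(m, P) = m*(2*m) = 2*m²)
C(-2, 3) + 24*U(5, 2) = (-4 + (-2)²) + 24*(2*5²) = (-4 + 4) + 24*(2*25) = 0 + 24*50 = 0 + 1200 = 1200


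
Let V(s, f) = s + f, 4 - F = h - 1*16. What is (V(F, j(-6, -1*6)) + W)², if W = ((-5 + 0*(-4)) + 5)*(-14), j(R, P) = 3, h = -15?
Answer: 1444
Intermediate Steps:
F = 35 (F = 4 - (-15 - 1*16) = 4 - (-15 - 16) = 4 - 1*(-31) = 4 + 31 = 35)
V(s, f) = f + s
W = 0 (W = ((-5 + 0) + 5)*(-14) = (-5 + 5)*(-14) = 0*(-14) = 0)
(V(F, j(-6, -1*6)) + W)² = ((3 + 35) + 0)² = (38 + 0)² = 38² = 1444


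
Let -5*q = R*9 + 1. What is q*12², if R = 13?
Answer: -16992/5 ≈ -3398.4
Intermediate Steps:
q = -118/5 (q = -(13*9 + 1)/5 = -(117 + 1)/5 = -⅕*118 = -118/5 ≈ -23.600)
q*12² = -118/5*12² = -118/5*144 = -16992/5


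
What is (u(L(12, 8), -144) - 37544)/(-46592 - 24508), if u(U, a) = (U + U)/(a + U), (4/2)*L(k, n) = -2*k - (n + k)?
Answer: 103871/196710 ≈ 0.52804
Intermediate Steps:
L(k, n) = -3*k/2 - n/2 (L(k, n) = (-2*k - (n + k))/2 = (-2*k - (k + n))/2 = (-2*k + (-k - n))/2 = (-n - 3*k)/2 = -3*k/2 - n/2)
u(U, a) = 2*U/(U + a) (u(U, a) = (2*U)/(U + a) = 2*U/(U + a))
(u(L(12, 8), -144) - 37544)/(-46592 - 24508) = (2*(-3/2*12 - 1/2*8)/((-3/2*12 - 1/2*8) - 144) - 37544)/(-46592 - 24508) = (2*(-18 - 4)/((-18 - 4) - 144) - 37544)/(-71100) = (2*(-22)/(-22 - 144) - 37544)*(-1/71100) = (2*(-22)/(-166) - 37544)*(-1/71100) = (2*(-22)*(-1/166) - 37544)*(-1/71100) = (22/83 - 37544)*(-1/71100) = -3116130/83*(-1/71100) = 103871/196710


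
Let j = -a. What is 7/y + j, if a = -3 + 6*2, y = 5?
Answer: -38/5 ≈ -7.6000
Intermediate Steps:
a = 9 (a = -3 + 12 = 9)
j = -9 (j = -1*9 = -9)
7/y + j = 7/5 - 9 = -38/5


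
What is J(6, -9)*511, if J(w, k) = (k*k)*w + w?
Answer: 251412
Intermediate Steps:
J(w, k) = w + w*k**2 (J(w, k) = k**2*w + w = w*k**2 + w = w + w*k**2)
J(6, -9)*511 = (6*(1 + (-9)**2))*511 = (6*(1 + 81))*511 = (6*82)*511 = 492*511 = 251412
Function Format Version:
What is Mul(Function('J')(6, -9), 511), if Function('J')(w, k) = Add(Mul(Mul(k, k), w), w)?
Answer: 251412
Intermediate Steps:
Function('J')(w, k) = Add(w, Mul(w, Pow(k, 2))) (Function('J')(w, k) = Add(Mul(Pow(k, 2), w), w) = Add(Mul(w, Pow(k, 2)), w) = Add(w, Mul(w, Pow(k, 2))))
Mul(Function('J')(6, -9), 511) = Mul(Mul(6, Add(1, Pow(-9, 2))), 511) = Mul(Mul(6, Add(1, 81)), 511) = Mul(Mul(6, 82), 511) = Mul(492, 511) = 251412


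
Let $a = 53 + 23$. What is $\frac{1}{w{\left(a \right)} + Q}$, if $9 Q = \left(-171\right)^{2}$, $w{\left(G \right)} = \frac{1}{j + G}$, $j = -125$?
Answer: $\frac{49}{159200} \approx 0.00030779$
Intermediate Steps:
$a = 76$
$w{\left(G \right)} = \frac{1}{-125 + G}$
$Q = 3249$ ($Q = \frac{\left(-171\right)^{2}}{9} = \frac{1}{9} \cdot 29241 = 3249$)
$\frac{1}{w{\left(a \right)} + Q} = \frac{1}{\frac{1}{-125 + 76} + 3249} = \frac{1}{\frac{1}{-49} + 3249} = \frac{1}{- \frac{1}{49} + 3249} = \frac{1}{\frac{159200}{49}} = \frac{49}{159200}$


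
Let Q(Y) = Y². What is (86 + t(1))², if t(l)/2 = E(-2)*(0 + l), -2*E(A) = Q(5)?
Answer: 3721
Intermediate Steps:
E(A) = -25/2 (E(A) = -½*5² = -½*25 = -25/2)
t(l) = -25*l (t(l) = 2*(-25*(0 + l)/2) = 2*(-25*l/2) = -25*l)
(86 + t(1))² = (86 - 25*1)² = (86 - 25)² = 61² = 3721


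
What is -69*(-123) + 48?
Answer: 8535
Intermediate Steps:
-69*(-123) + 48 = 8487 + 48 = 8535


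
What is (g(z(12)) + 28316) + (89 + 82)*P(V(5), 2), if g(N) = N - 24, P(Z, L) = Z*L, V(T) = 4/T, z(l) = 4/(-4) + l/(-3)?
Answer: 142803/5 ≈ 28561.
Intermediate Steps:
z(l) = -1 - l/3 (z(l) = 4*(-¼) + l*(-⅓) = -1 - l/3)
P(Z, L) = L*Z
g(N) = -24 + N
(g(z(12)) + 28316) + (89 + 82)*P(V(5), 2) = ((-24 + (-1 - ⅓*12)) + 28316) + (89 + 82)*(2*(4/5)) = ((-24 + (-1 - 4)) + 28316) + 171*(2*(4*(⅕))) = ((-24 - 5) + 28316) + 171*(2*(⅘)) = (-29 + 28316) + 171*(8/5) = 28287 + 1368/5 = 142803/5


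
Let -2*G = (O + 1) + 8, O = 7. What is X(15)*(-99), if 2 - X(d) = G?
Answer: -990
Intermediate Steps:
G = -8 (G = -((7 + 1) + 8)/2 = -(8 + 8)/2 = -1/2*16 = -8)
X(d) = 10 (X(d) = 2 - 1*(-8) = 2 + 8 = 10)
X(15)*(-99) = 10*(-99) = -990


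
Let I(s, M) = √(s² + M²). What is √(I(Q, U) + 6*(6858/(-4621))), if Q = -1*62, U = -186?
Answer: √(-190144908 + 1323925742*√10)/4621 ≈ 13.681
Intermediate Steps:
Q = -62
I(s, M) = √(M² + s²)
√(I(Q, U) + 6*(6858/(-4621))) = √(√((-186)² + (-62)²) + 6*(6858/(-4621))) = √(√(34596 + 3844) + 6*(6858*(-1/4621))) = √(√38440 + 6*(-6858/4621)) = √(62*√10 - 41148/4621) = √(-41148/4621 + 62*√10)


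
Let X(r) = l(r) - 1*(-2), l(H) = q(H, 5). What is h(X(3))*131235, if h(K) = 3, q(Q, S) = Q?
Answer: 393705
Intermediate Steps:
l(H) = H
X(r) = 2 + r (X(r) = r - 1*(-2) = r + 2 = 2 + r)
h(X(3))*131235 = 3*131235 = 393705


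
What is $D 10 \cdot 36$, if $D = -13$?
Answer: $-4680$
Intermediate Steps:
$D 10 \cdot 36 = \left(-13\right) 10 \cdot 36 = \left(-130\right) 36 = -4680$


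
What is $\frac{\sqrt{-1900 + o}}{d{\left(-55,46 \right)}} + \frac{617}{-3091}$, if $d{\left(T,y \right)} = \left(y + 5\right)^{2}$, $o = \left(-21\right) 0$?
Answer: $- \frac{617}{3091} + \frac{10 i \sqrt{19}}{2601} \approx -0.19961 + 0.016759 i$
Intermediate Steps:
$o = 0$
$d{\left(T,y \right)} = \left(5 + y\right)^{2}$
$\frac{\sqrt{-1900 + o}}{d{\left(-55,46 \right)}} + \frac{617}{-3091} = \frac{\sqrt{-1900 + 0}}{\left(5 + 46\right)^{2}} + \frac{617}{-3091} = \frac{\sqrt{-1900}}{51^{2}} + 617 \left(- \frac{1}{3091}\right) = \frac{10 i \sqrt{19}}{2601} - \frac{617}{3091} = - \frac{617}{3091} + \frac{10 i \sqrt{19}}{2601}$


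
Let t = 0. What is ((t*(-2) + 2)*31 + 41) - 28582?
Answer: -28479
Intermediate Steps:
((t*(-2) + 2)*31 + 41) - 28582 = ((0*(-2) + 2)*31 + 41) - 28582 = ((0 + 2)*31 + 41) - 28582 = (2*31 + 41) - 28582 = (62 + 41) - 28582 = 103 - 28582 = -28479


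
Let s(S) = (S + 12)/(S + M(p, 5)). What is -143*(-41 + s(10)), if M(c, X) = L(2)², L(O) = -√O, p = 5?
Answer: 33605/6 ≈ 5600.8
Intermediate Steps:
M(c, X) = 2 (M(c, X) = (-√2)² = 2)
s(S) = (12 + S)/(2 + S) (s(S) = (S + 12)/(S + 2) = (12 + S)/(2 + S))
-143*(-41 + s(10)) = -143*(-41 + (12 + 10)/(2 + 10)) = -143*(-41 + 22/12) = -143*(-41 + (1/12)*22) = -143*(-41 + 11/6) = -143*(-235/6) = 33605/6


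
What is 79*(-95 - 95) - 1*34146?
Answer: -49156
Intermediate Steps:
79*(-95 - 95) - 1*34146 = 79*(-190) - 34146 = -15010 - 34146 = -49156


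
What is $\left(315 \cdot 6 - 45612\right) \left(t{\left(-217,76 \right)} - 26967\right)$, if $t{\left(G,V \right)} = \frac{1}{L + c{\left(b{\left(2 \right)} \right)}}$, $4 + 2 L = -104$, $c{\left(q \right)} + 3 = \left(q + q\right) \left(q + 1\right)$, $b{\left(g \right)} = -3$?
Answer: $\frac{5895260728}{5} \approx 1.1791 \cdot 10^{9}$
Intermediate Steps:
$c{\left(q \right)} = -3 + 2 q \left(1 + q\right)$ ($c{\left(q \right)} = -3 + \left(q + q\right) \left(q + 1\right) = -3 + 2 q \left(1 + q\right)$)
$L = -54$ ($L = -2 + \frac{1}{2} \left(-104\right) = -2 - 52 = -54$)
$t{\left(G,V \right)} = - \frac{1}{45}$ ($t{\left(G,V \right)} = \frac{1}{-54 + \left(-3 + 2 \left(-3\right) + 2 \left(-3\right)^{2}\right)} = \frac{1}{-54 - -9} = \frac{1}{-54 + 9} = \frac{1}{-45} = - \frac{1}{45}$)
$\left(315 \cdot 6 - 45612\right) \left(t{\left(-217,76 \right)} - 26967\right) = \left(315 \cdot 6 - 45612\right) \left(- \frac{1}{45} - 26967\right) = \left(1890 - 45612\right) \left(- \frac{1213516}{45}\right) = \left(-43722\right) \left(- \frac{1213516}{45}\right) = \frac{5895260728}{5}$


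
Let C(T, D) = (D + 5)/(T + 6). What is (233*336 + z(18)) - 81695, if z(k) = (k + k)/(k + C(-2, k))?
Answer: -323521/95 ≈ -3405.5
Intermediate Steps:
C(T, D) = (5 + D)/(6 + T)
z(k) = 2*k/(5/4 + 5*k/4) (z(k) = (k + k)/(k + (5 + k)/(6 - 2)) = (2*k)/(k + (5 + k)/4) = (2*k)/(k + (5/4 + k/4)) = (2*k)/(5/4 + 5*k/4) = 2*k/(5/4 + 5*k/4))
(233*336 + z(18)) - 81695 = (233*336 + (8/5)*18/(1 + 18)) - 81695 = (78288 + (8/5)*18/19) - 81695 = (78288 + (8/5)*18*(1/19)) - 81695 = (78288 + 144/95) - 81695 = 7437504/95 - 81695 = -323521/95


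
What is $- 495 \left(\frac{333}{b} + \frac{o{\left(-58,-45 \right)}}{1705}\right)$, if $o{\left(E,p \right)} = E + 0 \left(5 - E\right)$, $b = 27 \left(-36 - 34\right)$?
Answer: $\frac{45159}{434} \approx 104.05$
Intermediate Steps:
$b = -1890$ ($b = 27 \left(-70\right) = -1890$)
$o{\left(E,p \right)} = E$ ($o{\left(E,p \right)} = E + 0 = E$)
$- 495 \left(\frac{333}{b} + \frac{o{\left(-58,-45 \right)}}{1705}\right) = - 495 \left(\frac{333}{-1890} - \frac{58}{1705}\right) = - 495 \left(333 \left(- \frac{1}{1890}\right) - \frac{58}{1705}\right) = - 495 \left(- \frac{37}{210} - \frac{58}{1705}\right) = \left(-495\right) \left(- \frac{15053}{71610}\right) = \frac{45159}{434}$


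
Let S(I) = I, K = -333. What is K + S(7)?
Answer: -326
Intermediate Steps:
K + S(7) = -333 + 7 = -326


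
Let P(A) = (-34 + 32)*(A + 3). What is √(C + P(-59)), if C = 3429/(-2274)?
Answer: √63484774/758 ≈ 10.512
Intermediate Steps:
C = -1143/758 (C = 3429*(-1/2274) = -1143/758 ≈ -1.5079)
P(A) = -6 - 2*A (P(A) = -2*(3 + A) = -6 - 2*A)
√(C + P(-59)) = √(-1143/758 + (-6 - 2*(-59))) = √(-1143/758 + (-6 + 118)) = √(-1143/758 + 112) = √(83753/758) = √63484774/758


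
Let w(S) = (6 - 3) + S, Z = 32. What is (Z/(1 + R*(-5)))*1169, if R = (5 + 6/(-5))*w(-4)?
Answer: 9352/5 ≈ 1870.4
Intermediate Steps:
w(S) = 3 + S
R = -19/5 (R = (5 + 6/(-5))*(3 - 4) = (5 + 6*(-1/5))*(-1) = (5 - 6/5)*(-1) = (19/5)*(-1) = -19/5 ≈ -3.8000)
(Z/(1 + R*(-5)))*1169 = (32/(1 - 19/5*(-5)))*1169 = (32/(1 + 19))*1169 = (32/20)*1169 = (32*(1/20))*1169 = (8/5)*1169 = 9352/5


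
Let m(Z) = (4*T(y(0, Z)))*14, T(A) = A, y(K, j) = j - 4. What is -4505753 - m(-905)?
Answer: -4454849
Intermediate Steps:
y(K, j) = -4 + j
m(Z) = -224 + 56*Z (m(Z) = (4*(-4 + Z))*14 = (-16 + 4*Z)*14 = -224 + 56*Z)
-4505753 - m(-905) = -4505753 - (-224 + 56*(-905)) = -4505753 - (-224 - 50680) = -4505753 - 1*(-50904) = -4505753 + 50904 = -4454849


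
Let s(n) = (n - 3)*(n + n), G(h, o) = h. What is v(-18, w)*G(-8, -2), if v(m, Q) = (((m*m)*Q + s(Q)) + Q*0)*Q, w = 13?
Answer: -465088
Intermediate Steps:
s(n) = 2*n*(-3 + n) (s(n) = (-3 + n)*(2*n) = 2*n*(-3 + n))
v(m, Q) = Q*(Q*m² + 2*Q*(-3 + Q)) (v(m, Q) = (((m*m)*Q + 2*Q*(-3 + Q)) + Q*0)*Q = ((m²*Q + 2*Q*(-3 + Q)) + 0)*Q = ((Q*m² + 2*Q*(-3 + Q)) + 0)*Q = (Q*m² + 2*Q*(-3 + Q))*Q = Q*(Q*m² + 2*Q*(-3 + Q)))
v(-18, w)*G(-8, -2) = (13²*(-6 + (-18)² + 2*13))*(-8) = (169*(-6 + 324 + 26))*(-8) = (169*344)*(-8) = 58136*(-8) = -465088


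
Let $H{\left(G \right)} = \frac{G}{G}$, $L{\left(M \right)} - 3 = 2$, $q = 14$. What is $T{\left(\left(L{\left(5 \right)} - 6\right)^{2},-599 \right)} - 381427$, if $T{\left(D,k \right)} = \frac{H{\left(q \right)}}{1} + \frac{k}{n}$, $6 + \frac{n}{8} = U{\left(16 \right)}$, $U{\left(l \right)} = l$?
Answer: $- \frac{30514679}{80} \approx -3.8143 \cdot 10^{5}$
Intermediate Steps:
$L{\left(M \right)} = 5$ ($L{\left(M \right)} = 3 + 2 = 5$)
$H{\left(G \right)} = 1$
$n = 80$ ($n = -48 + 8 \cdot 16 = -48 + 128 = 80$)
$T{\left(D,k \right)} = 1 + \frac{k}{80}$ ($T{\left(D,k \right)} = 1 \cdot 1^{-1} + \frac{k}{80} = 1 \cdot 1 + k \frac{1}{80} = 1 + \frac{k}{80}$)
$T{\left(\left(L{\left(5 \right)} - 6\right)^{2},-599 \right)} - 381427 = \left(1 + \frac{1}{80} \left(-599\right)\right) - 381427 = \left(1 - \frac{599}{80}\right) - 381427 = - \frac{519}{80} - 381427 = - \frac{30514679}{80}$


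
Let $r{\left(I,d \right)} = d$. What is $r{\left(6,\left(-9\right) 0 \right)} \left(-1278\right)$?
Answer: $0$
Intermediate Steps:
$r{\left(6,\left(-9\right) 0 \right)} \left(-1278\right) = \left(-9\right) 0 \left(-1278\right) = 0 \left(-1278\right) = 0$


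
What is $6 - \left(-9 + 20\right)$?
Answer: $-5$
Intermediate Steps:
$6 - \left(-9 + 20\right) = 6 - 11 = -5$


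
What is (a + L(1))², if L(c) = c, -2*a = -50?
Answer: 676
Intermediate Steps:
a = 25 (a = -½*(-50) = 25)
(a + L(1))² = (25 + 1)² = 26² = 676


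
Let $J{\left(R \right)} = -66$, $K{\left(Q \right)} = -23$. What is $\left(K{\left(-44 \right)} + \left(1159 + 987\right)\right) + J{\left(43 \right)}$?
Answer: $2057$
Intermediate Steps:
$\left(K{\left(-44 \right)} + \left(1159 + 987\right)\right) + J{\left(43 \right)} = \left(-23 + \left(1159 + 987\right)\right) - 66 = \left(-23 + 2146\right) - 66 = 2123 - 66 = 2057$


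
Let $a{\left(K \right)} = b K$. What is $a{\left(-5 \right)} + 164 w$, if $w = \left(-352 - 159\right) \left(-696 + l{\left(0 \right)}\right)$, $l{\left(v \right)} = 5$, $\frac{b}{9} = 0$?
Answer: $57908564$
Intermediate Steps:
$b = 0$ ($b = 9 \cdot 0 = 0$)
$a{\left(K \right)} = 0$ ($a{\left(K \right)} = 0 K = 0$)
$w = 353101$ ($w = \left(-352 - 159\right) \left(-696 + 5\right) = \left(-511\right) \left(-691\right) = 353101$)
$a{\left(-5 \right)} + 164 w = 0 + 164 \cdot 353101 = 0 + 57908564 = 57908564$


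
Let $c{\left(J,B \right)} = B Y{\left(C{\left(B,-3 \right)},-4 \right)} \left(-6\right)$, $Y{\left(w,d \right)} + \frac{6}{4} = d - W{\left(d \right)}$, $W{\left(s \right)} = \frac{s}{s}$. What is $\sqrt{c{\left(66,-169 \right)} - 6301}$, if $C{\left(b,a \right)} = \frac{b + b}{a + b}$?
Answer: $2 i \sqrt{3223} \approx 113.54 i$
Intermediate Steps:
$C{\left(b,a \right)} = \frac{2 b}{a + b}$
$W{\left(s \right)} = 1$
$Y{\left(w,d \right)} = - \frac{5}{2} + d$ ($Y{\left(w,d \right)} = - \frac{3}{2} + \left(d - 1\right) = - \frac{3}{2} + \left(-1 + d\right) = - \frac{5}{2} + d$)
$c{\left(J,B \right)} = 39 B$ ($c{\left(J,B \right)} = B \left(- \frac{5}{2} - 4\right) \left(-6\right) = B \left(- \frac{13}{2}\right) \left(-6\right) = - \frac{13 B}{2} \left(-6\right) = 39 B$)
$\sqrt{c{\left(66,-169 \right)} - 6301} = \sqrt{39 \left(-169\right) - 6301} = \sqrt{-6591 - 6301} = \sqrt{-12892} = 2 i \sqrt{3223}$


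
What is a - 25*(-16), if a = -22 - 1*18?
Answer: 360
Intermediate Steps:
a = -40 (a = -22 - 18 = -40)
a - 25*(-16) = -40 - 25*(-16) = -40 + 400 = 360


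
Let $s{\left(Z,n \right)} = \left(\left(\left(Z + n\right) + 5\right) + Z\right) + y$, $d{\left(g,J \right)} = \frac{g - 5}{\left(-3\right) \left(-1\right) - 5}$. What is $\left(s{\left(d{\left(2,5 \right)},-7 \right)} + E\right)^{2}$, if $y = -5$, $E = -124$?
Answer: $16384$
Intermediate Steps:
$d{\left(g,J \right)} = \frac{5}{2} - \frac{g}{2}$ ($d{\left(g,J \right)} = \frac{-5 + g}{3 - 5} = \frac{-5 + g}{-2} = \left(-5 + g\right) \left(- \frac{1}{2}\right) = \frac{5}{2} - \frac{g}{2}$)
$s{\left(Z,n \right)} = n + 2 Z$ ($s{\left(Z,n \right)} = \left(\left(\left(Z + n\right) + 5\right) + Z\right) - 5 = \left(\left(5 + Z + n\right) + Z\right) - 5 = \left(5 + n + 2 Z\right) - 5 = n + 2 Z$)
$\left(s{\left(d{\left(2,5 \right)},-7 \right)} + E\right)^{2} = \left(\left(-7 + 2 \left(\frac{5}{2} - 1\right)\right) - 124\right)^{2} = \left(\left(-7 + 2 \cdot \frac{3}{2}\right) - 124\right)^{2} = \left(\left(-7 + 3\right) - 124\right)^{2} = \left(-4 - 124\right)^{2} = \left(-128\right)^{2} = 16384$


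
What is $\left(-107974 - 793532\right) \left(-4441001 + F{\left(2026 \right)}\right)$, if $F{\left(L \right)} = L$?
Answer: $4001762596350$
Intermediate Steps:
$\left(-107974 - 793532\right) \left(-4441001 + F{\left(2026 \right)}\right) = \left(-107974 - 793532\right) \left(-4441001 + 2026\right) = \left(-901506\right) \left(-4438975\right) = 4001762596350$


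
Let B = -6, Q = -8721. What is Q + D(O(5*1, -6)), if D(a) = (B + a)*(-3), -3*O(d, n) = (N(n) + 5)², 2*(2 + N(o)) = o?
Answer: -8703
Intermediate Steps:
N(o) = -2 + o/2
O(d, n) = -(3 + n/2)²/3 (O(d, n) = -((-2 + n/2) + 5)²/3 = -(3 + n/2)²/3)
D(a) = 18 - 3*a (D(a) = (-6 + a)*(-3) = 18 - 3*a)
Q + D(O(5*1, -6)) = -8721 + (18 - (-1)*(6 - 6)²/4) = -8721 + (18 - (-1)*0²/4) = -8721 + (18 - (-1)*0/4) = -8721 + (18 - 3*0) = -8721 + (18 + 0) = -8721 + 18 = -8703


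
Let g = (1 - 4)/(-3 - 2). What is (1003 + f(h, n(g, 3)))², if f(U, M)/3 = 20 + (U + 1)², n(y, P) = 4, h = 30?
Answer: 15570916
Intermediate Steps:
g = ⅗ (g = -3/(-5) = -3*(-⅕) = ⅗ ≈ 0.60000)
f(U, M) = 60 + 3*(1 + U)² (f(U, M) = 3*(20 + (U + 1)²) = 3*(20 + (1 + U)²) = 60 + 3*(1 + U)²)
(1003 + f(h, n(g, 3)))² = (1003 + (60 + 3*(1 + 30)²))² = (1003 + (60 + 3*31²))² = (1003 + (60 + 3*961))² = (1003 + (60 + 2883))² = (1003 + 2943)² = 3946² = 15570916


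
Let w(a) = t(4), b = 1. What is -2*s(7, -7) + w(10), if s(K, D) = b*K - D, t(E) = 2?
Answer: -26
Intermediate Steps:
s(K, D) = K - D (s(K, D) = 1*K - D = K - D)
w(a) = 2
-2*s(7, -7) + w(10) = -2*(7 - 1*(-7)) + 2 = -2*(7 + 7) + 2 = -2*14 + 2 = -28 + 2 = -26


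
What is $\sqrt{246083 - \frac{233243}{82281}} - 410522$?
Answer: $-410522 + \frac{4 \sqrt{104125176279030}}{82281} \approx -4.1003 \cdot 10^{5}$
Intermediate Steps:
$\sqrt{246083 - \frac{233243}{82281}} - 410522 = \sqrt{\frac{20247722080}{82281}} - 410522 = \frac{4 \sqrt{104125176279030}}{82281} - 410522 = -410522 + \frac{4 \sqrt{104125176279030}}{82281}$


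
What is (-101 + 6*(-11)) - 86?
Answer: -253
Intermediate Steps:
(-101 + 6*(-11)) - 86 = (-101 - 66) - 86 = -167 - 86 = -253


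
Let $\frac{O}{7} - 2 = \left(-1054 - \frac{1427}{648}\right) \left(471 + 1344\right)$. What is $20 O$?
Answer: $- \frac{14492557205}{54} \approx -2.6838 \cdot 10^{8}$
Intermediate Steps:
$O = - \frac{2898511441}{216}$ ($O = 14 + 7 \left(-1054 - \frac{1427}{648}\right) \left(471 + 1344\right) = 14 + 7 \left(-1054 - \frac{1427}{648}\right) 1815 = 14 + 7 \left(\left(- \frac{684419}{648}\right) 1815\right) = 14 + 7 \left(- \frac{414073495}{216}\right) = 14 - \frac{2898514465}{216} = - \frac{2898511441}{216} \approx -1.3419 \cdot 10^{7}$)
$20 O = 20 \left(- \frac{2898511441}{216}\right) = - \frac{14492557205}{54}$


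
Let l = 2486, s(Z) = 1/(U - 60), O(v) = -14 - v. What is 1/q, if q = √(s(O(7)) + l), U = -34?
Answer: √21966202/233683 ≈ 0.020056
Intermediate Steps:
s(Z) = -1/94 (s(Z) = 1/(-34 - 60) = 1/(-94) = -1/94)
q = √21966202/94 (q = √(-1/94 + 2486) = √(233683/94) = √21966202/94 ≈ 49.860)
1/q = 1/(√21966202/94) = √21966202/233683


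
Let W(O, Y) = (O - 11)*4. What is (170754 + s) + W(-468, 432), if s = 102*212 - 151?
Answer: 190311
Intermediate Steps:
W(O, Y) = -44 + 4*O (W(O, Y) = (-11 + O)*4 = -44 + 4*O)
s = 21473 (s = 21624 - 151 = 21473)
(170754 + s) + W(-468, 432) = (170754 + 21473) + (-44 + 4*(-468)) = 192227 + (-44 - 1872) = 192227 - 1916 = 190311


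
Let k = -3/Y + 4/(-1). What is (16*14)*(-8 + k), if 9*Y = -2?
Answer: 336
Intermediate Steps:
Y = -2/9 (Y = (⅑)*(-2) = -2/9 ≈ -0.22222)
k = 19/2 (k = -3/(-2/9) + 4/(-1) = -3*(-9/2) + 4*(-1) = 27/2 - 4 = 19/2 ≈ 9.5000)
(16*14)*(-8 + k) = (16*14)*(-8 + 19/2) = 224*(3/2) = 336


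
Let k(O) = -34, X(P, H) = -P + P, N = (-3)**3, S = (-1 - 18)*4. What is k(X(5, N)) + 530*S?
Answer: -40314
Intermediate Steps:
S = -76 (S = -19*4 = -76)
N = -27
X(P, H) = 0
k(X(5, N)) + 530*S = -34 + 530*(-76) = -34 - 40280 = -40314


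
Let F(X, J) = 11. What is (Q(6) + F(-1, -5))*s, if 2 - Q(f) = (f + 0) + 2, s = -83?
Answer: -415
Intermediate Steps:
Q(f) = -f (Q(f) = 2 - ((f + 0) + 2) = 2 - (f + 2) = 2 - (2 + f) = 2 + (-2 - f) = -f)
(Q(6) + F(-1, -5))*s = (-1*6 + 11)*(-83) = (-6 + 11)*(-83) = 5*(-83) = -415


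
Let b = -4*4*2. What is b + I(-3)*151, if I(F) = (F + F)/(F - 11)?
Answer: 229/7 ≈ 32.714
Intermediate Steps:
I(F) = 2*F/(-11 + F) (I(F) = (2*F)/(-11 + F) = 2*F/(-11 + F))
b = -32 (b = -16*2 = -32)
b + I(-3)*151 = -32 + (2*(-3)/(-11 - 3))*151 = -32 + (2*(-3)/(-14))*151 = -32 + (2*(-3)*(-1/14))*151 = -32 + (3/7)*151 = -32 + 453/7 = 229/7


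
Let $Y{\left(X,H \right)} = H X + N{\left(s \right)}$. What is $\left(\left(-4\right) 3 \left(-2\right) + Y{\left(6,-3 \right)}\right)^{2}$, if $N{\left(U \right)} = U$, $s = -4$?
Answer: $4$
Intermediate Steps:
$Y{\left(X,H \right)} = -4 + H X$ ($Y{\left(X,H \right)} = H X - 4 = -4 + H X$)
$\left(\left(-4\right) 3 \left(-2\right) + Y{\left(6,-3 \right)}\right)^{2} = \left(\left(-4\right) 3 \left(-2\right) - 22\right)^{2} = \left(\left(-12\right) \left(-2\right) - 22\right)^{2} = \left(24 - 22\right)^{2} = 2^{2} = 4$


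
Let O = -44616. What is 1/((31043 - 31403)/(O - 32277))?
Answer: 25631/120 ≈ 213.59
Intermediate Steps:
1/((31043 - 31403)/(O - 32277)) = 1/((31043 - 31403)/(-44616 - 32277)) = 1/(-360/(-76893)) = 1/(-360*(-1/76893)) = 1/(120/25631) = 25631/120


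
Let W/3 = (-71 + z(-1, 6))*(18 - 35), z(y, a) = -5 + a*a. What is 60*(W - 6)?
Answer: 122040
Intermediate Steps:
z(y, a) = -5 + a²
W = 2040 (W = 3*((-71 + (-5 + 6²))*(18 - 35)) = 3*((-71 + (-5 + 36))*(-17)) = 3*((-71 + 31)*(-17)) = 3*(-40*(-17)) = 3*680 = 2040)
60*(W - 6) = 60*(2040 - 6) = 60*2034 = 122040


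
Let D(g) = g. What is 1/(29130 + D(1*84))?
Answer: 1/29214 ≈ 3.4230e-5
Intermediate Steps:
1/(29130 + D(1*84)) = 1/(29130 + 1*84) = 1/(29130 + 84) = 1/29214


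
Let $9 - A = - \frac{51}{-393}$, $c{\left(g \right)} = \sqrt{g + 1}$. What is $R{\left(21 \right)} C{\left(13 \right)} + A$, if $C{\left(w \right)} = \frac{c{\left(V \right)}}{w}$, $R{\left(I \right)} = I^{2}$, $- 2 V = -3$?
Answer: $\frac{1162}{131} + \frac{441 \sqrt{10}}{26} \approx 62.507$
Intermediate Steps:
$V = \frac{3}{2}$ ($V = \left(- \frac{1}{2}\right) \left(-3\right) = \frac{3}{2} \approx 1.5$)
$c{\left(g \right)} = \sqrt{1 + g}$
$C{\left(w \right)} = \frac{\sqrt{10}}{2 w}$ ($C{\left(w \right)} = \frac{\sqrt{1 + \frac{3}{2}}}{w} = \frac{\sqrt{\frac{5}{2}}}{w} = \frac{\frac{1}{2} \sqrt{10}}{w} = \frac{\sqrt{10}}{2 w}$)
$A = \frac{1162}{131}$ ($A = 9 - - \frac{51}{-393} = 9 - \left(-51\right) \left(- \frac{1}{393}\right) = 9 - \frac{17}{131} = \frac{1162}{131} \approx 8.8702$)
$R{\left(21 \right)} C{\left(13 \right)} + A = 21^{2} \frac{\sqrt{10}}{2 \cdot 13} + \frac{1162}{131} = 441 \cdot \frac{1}{2} \sqrt{10} \cdot \frac{1}{13} + \frac{1162}{131} = 441 \frac{\sqrt{10}}{26} + \frac{1162}{131} = \frac{441 \sqrt{10}}{26} + \frac{1162}{131} = \frac{1162}{131} + \frac{441 \sqrt{10}}{26}$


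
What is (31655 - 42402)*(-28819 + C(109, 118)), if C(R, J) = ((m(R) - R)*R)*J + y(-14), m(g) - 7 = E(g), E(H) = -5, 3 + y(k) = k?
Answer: 15100287290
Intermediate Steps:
y(k) = -3 + k
m(g) = 2 (m(g) = 7 - 5 = 2)
C(R, J) = -17 + J*R*(2 - R) (C(R, J) = ((2 - R)*R)*J + (-3 - 14) = (R*(2 - R))*J - 17 = J*R*(2 - R) - 17 = -17 + J*R*(2 - R))
(31655 - 42402)*(-28819 + C(109, 118)) = (31655 - 42402)*(-28819 + (-17 - 1*118*109² + 2*118*109)) = -10747*(-28819 + (-17 - 1*118*11881 + 25724)) = -10747*(-28819 + (-17 - 1401958 + 25724)) = -10747*(-28819 - 1376251) = -10747*(-1405070) = 15100287290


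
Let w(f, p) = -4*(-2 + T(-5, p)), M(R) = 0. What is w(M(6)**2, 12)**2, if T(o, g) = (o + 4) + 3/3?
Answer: 64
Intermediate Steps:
T(o, g) = 5 + o (T(o, g) = (4 + o) + 3*(1/3) = (4 + o) + 1 = 5 + o)
w(f, p) = 8 (w(f, p) = -4*(-2 + (5 - 5)) = -4*(-2 + 0) = -4*(-2) = 8)
w(M(6)**2, 12)**2 = 8**2 = 64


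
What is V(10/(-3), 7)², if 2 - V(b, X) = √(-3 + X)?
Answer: 0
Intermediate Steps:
V(b, X) = 2 - √(-3 + X)
V(10/(-3), 7)² = (2 - √(-3 + 7))² = (2 - √4)² = (2 - 1*2)² = (2 - 2)² = 0² = 0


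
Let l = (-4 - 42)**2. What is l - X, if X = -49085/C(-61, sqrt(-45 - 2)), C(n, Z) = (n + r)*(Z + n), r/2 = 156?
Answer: 1998250903/945768 - 49085*I*sqrt(47)/945768 ≈ 2112.8 - 0.35581*I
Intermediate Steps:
r = 312 (r = 2*156 = 312)
C(n, Z) = (312 + n)*(Z + n) (C(n, Z) = (n + 312)*(Z + n) = (312 + n)*(Z + n))
l = 2116 (l = (-46)**2 = 2116)
X = -49085/(-15311 + 251*I*sqrt(47)) (X = -49085/((-61)**2 + 312*sqrt(-45 - 2) + 312*(-61) + sqrt(-45 - 2)*(-61)) = -49085/(3721 + 312*sqrt(-47) - 19032 + sqrt(-47)*(-61)) = -49085/(3721 + 312*(I*sqrt(47)) - 19032 + (I*sqrt(47))*(-61)) = -49085/(3721 + 312*I*sqrt(47) - 19032 - 61*I*sqrt(47)) = -49085/(-15311 + 251*I*sqrt(47)) ≈ 3.1659 + 0.35581*I)
l - X = 2116 - (2994185/945768 + 49085*I*sqrt(47)/945768) = 2116 + (-2994185/945768 - 49085*I*sqrt(47)/945768) = 1998250903/945768 - 49085*I*sqrt(47)/945768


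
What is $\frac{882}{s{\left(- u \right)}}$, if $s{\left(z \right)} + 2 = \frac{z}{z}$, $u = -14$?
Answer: $-882$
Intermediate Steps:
$s{\left(z \right)} = -1$ ($s{\left(z \right)} = -2 + \frac{z}{z} = -2 + 1 = -1$)
$\frac{882}{s{\left(- u \right)}} = \frac{882}{-1} = 882 \left(-1\right) = -882$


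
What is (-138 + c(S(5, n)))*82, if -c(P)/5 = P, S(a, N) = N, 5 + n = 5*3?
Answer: -15416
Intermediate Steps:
n = 10 (n = -5 + 5*3 = -5 + 15 = 10)
c(P) = -5*P
(-138 + c(S(5, n)))*82 = (-138 - 5*10)*82 = (-138 - 50)*82 = -188*82 = -15416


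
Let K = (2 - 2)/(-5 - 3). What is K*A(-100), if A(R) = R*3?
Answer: 0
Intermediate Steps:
A(R) = 3*R
K = 0 (K = 0/(-8) = 0*(-1/8) = 0)
K*A(-100) = 0*(3*(-100)) = 0*(-300) = 0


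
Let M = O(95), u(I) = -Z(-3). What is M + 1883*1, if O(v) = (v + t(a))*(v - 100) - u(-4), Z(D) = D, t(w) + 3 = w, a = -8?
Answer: 1460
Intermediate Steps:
t(w) = -3 + w
u(I) = 3 (u(I) = -1*(-3) = 3)
O(v) = -3 + (-100 + v)*(-11 + v) (O(v) = (v + (-3 - 8))*(v - 100) - 1*3 = (v - 11)*(-100 + v) - 3 = (-11 + v)*(-100 + v) - 3 = (-100 + v)*(-11 + v) - 3 = -3 + (-100 + v)*(-11 + v))
M = -423 (M = 1097 + 95² - 111*95 = 1097 + 9025 - 10545 = -423)
M + 1883*1 = -423 + 1883*1 = -423 + 1883 = 1460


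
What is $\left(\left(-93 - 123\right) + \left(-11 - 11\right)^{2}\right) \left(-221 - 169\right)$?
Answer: $-104520$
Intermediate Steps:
$\left(\left(-93 - 123\right) + \left(-11 - 11\right)^{2}\right) \left(-221 - 169\right) = \left(\left(-93 - 123\right) + \left(-22\right)^{2}\right) \left(-390\right) = \left(-216 + 484\right) \left(-390\right) = 268 \left(-390\right) = -104520$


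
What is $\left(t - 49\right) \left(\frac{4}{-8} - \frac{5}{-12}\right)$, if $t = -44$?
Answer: $\frac{31}{4} \approx 7.75$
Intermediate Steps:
$\left(t - 49\right) \left(\frac{4}{-8} - \frac{5}{-12}\right) = \left(-44 - 49\right) \left(\frac{4}{-8} - \frac{5}{-12}\right) = - 93 \left(4 \left(- \frac{1}{8}\right) - - \frac{5}{12}\right) = - 93 \left(- \frac{1}{2} + \frac{5}{12}\right) = \left(-93\right) \left(- \frac{1}{12}\right) = \frac{31}{4}$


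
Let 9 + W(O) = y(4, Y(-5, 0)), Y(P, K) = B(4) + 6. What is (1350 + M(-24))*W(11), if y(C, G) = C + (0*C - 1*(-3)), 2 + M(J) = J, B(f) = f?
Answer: -2648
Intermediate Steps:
M(J) = -2 + J
Y(P, K) = 10 (Y(P, K) = 4 + 6 = 10)
y(C, G) = 3 + C (y(C, G) = C + (0 + 3) = C + 3 = 3 + C)
W(O) = -2 (W(O) = -9 + (3 + 4) = -9 + 7 = -2)
(1350 + M(-24))*W(11) = (1350 + (-2 - 24))*(-2) = (1350 - 26)*(-2) = 1324*(-2) = -2648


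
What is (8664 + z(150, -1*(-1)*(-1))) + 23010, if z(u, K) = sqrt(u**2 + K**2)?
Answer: 31674 + sqrt(22501) ≈ 31824.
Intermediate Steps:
z(u, K) = sqrt(K**2 + u**2)
(8664 + z(150, -1*(-1)*(-1))) + 23010 = (8664 + sqrt((-1*(-1)*(-1))**2 + 150**2)) + 23010 = (8664 + sqrt((1*(-1))**2 + 22500)) + 23010 = (8664 + sqrt((-1)**2 + 22500)) + 23010 = (8664 + sqrt(1 + 22500)) + 23010 = (8664 + sqrt(22501)) + 23010 = 31674 + sqrt(22501)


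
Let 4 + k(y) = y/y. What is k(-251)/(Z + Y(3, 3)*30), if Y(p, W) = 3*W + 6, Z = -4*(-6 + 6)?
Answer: -1/150 ≈ -0.0066667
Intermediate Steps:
Z = 0 (Z = -4*0 = 0)
k(y) = -3 (k(y) = -4 + y/y = -4 + 1 = -3)
Y(p, W) = 6 + 3*W
k(-251)/(Z + Y(3, 3)*30) = -3/(0 + (6 + 3*3)*30) = -3/(0 + (6 + 9)*30) = -3/(0 + 15*30) = -3/(0 + 450) = -3/450 = -3*1/450 = -1/150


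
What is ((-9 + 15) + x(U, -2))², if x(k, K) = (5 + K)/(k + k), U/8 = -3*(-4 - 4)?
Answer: 591361/16384 ≈ 36.094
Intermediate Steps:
U = 192 (U = 8*(-3*(-4 - 4)) = 8*(-3*(-8)) = 8*24 = 192)
x(k, K) = (5 + K)/(2*k) (x(k, K) = (5 + K)/((2*k)) = (5 + K)*(1/(2*k)) = (5 + K)/(2*k))
((-9 + 15) + x(U, -2))² = ((-9 + 15) + (½)*(5 - 2)/192)² = (6 + (½)*(1/192)*3)² = (6 + 1/128)² = (769/128)² = 591361/16384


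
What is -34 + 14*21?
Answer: 260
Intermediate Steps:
-34 + 14*21 = -34 + 294 = 260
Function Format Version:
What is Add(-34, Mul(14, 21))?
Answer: 260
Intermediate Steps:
Add(-34, Mul(14, 21)) = Add(-34, 294) = 260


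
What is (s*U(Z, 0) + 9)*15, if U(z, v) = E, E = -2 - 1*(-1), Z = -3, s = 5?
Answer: 60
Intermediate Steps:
E = -1 (E = -2 + 1 = -1)
U(z, v) = -1
(s*U(Z, 0) + 9)*15 = (5*(-1) + 9)*15 = (-5 + 9)*15 = 4*15 = 60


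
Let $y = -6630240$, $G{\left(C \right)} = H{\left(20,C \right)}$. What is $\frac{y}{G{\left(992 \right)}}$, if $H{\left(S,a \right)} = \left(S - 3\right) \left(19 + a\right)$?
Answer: $- \frac{2210080}{5729} \approx -385.77$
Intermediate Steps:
$H{\left(S,a \right)} = \left(-3 + S\right) \left(19 + a\right)$
$G{\left(C \right)} = 323 + 17 C$ ($G{\left(C \right)} = -57 - 3 C + 19 \cdot 20 + 20 C = -57 - 3 C + 380 + 20 C = 323 + 17 C$)
$\frac{y}{G{\left(992 \right)}} = - \frac{6630240}{323 + 17 \cdot 992} = - \frac{6630240}{323 + 16864} = - \frac{6630240}{17187} = \left(-6630240\right) \frac{1}{17187} = - \frac{2210080}{5729}$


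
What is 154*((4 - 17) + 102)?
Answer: 13706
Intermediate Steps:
154*((4 - 17) + 102) = 154*(-13 + 102) = 154*89 = 13706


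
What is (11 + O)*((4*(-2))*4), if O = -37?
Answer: 832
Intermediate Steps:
(11 + O)*((4*(-2))*4) = (11 - 37)*((4*(-2))*4) = -(-208)*4 = -26*(-32) = 832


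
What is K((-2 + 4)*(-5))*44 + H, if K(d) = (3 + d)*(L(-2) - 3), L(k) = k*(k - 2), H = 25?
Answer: -1515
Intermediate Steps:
L(k) = k*(-2 + k)
K(d) = 15 + 5*d (K(d) = (3 + d)*(-2*(-2 - 2) - 3) = (3 + d)*(-2*(-4) - 3) = (3 + d)*(8 - 3) = (3 + d)*5 = 15 + 5*d)
K((-2 + 4)*(-5))*44 + H = (15 + 5*((-2 + 4)*(-5)))*44 + 25 = (15 + 5*(2*(-5)))*44 + 25 = (15 + 5*(-10))*44 + 25 = (15 - 50)*44 + 25 = -35*44 + 25 = -1540 + 25 = -1515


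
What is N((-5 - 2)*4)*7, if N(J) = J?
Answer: -196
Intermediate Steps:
N((-5 - 2)*4)*7 = ((-5 - 2)*4)*7 = -7*4*7 = -28*7 = -196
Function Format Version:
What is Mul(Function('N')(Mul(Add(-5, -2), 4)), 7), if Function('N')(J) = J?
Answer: -196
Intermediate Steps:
Mul(Function('N')(Mul(Add(-5, -2), 4)), 7) = Mul(Mul(Add(-5, -2), 4), 7) = Mul(Mul(-7, 4), 7) = Mul(-28, 7) = -196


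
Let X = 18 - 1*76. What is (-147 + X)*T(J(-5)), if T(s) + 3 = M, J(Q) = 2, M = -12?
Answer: 3075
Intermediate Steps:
T(s) = -15 (T(s) = -3 - 12 = -15)
X = -58 (X = 18 - 76 = -58)
(-147 + X)*T(J(-5)) = (-147 - 58)*(-15) = -205*(-15) = 3075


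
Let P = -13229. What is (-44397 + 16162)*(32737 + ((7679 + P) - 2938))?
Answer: -684670515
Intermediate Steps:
(-44397 + 16162)*(32737 + ((7679 + P) - 2938)) = (-44397 + 16162)*(32737 + ((7679 - 13229) - 2938)) = -28235*(32737 + (-5550 - 2938)) = -28235*(32737 - 8488) = -28235*24249 = -684670515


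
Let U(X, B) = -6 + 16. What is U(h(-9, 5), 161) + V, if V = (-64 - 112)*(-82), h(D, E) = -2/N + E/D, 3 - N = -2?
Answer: 14442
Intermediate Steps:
N = 5 (N = 3 - 1*(-2) = 3 + 2 = 5)
h(D, E) = -2/5 + E/D
U(X, B) = 10
V = 14432 (V = -176*(-82) = 14432)
U(h(-9, 5), 161) + V = 10 + 14432 = 14442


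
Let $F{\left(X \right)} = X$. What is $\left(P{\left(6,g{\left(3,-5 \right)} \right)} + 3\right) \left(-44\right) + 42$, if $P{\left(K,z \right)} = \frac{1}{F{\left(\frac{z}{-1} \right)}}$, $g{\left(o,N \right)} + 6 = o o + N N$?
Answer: $- \frac{619}{7} \approx -88.429$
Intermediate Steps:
$g{\left(o,N \right)} = -6 + N^{2} + o^{2}$ ($g{\left(o,N \right)} = -6 + \left(o o + N N\right) = -6 + \left(o^{2} + N^{2}\right) = -6 + \left(N^{2} + o^{2}\right) = -6 + N^{2} + o^{2}$)
$P{\left(K,z \right)} = - \frac{1}{z}$ ($P{\left(K,z \right)} = \frac{1}{z \frac{1}{-1}} = \frac{1}{z \left(-1\right)} = \frac{1}{\left(-1\right) z} = - \frac{1}{z}$)
$\left(P{\left(6,g{\left(3,-5 \right)} \right)} + 3\right) \left(-44\right) + 42 = \left(- \frac{1}{-6 + \left(-5\right)^{2} + 3^{2}} + 3\right) \left(-44\right) + 42 = \left(- \frac{1}{-6 + 25 + 9} + 3\right) \left(-44\right) + 42 = \left(- \frac{1}{28} + 3\right) \left(-44\right) + 42 = \frac{83}{28} \left(-44\right) + 42 = - \frac{913}{7} + 42 = - \frac{619}{7}$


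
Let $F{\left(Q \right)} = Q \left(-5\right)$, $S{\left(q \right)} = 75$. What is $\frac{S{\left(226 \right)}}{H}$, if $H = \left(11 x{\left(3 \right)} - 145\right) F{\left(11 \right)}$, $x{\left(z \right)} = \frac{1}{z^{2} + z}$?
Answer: $\frac{180}{19019} \approx 0.0094642$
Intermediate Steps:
$F{\left(Q \right)} = - 5 Q$
$x{\left(z \right)} = \frac{1}{z + z^{2}}$
$H = \frac{95095}{12}$ ($H = \left(11 \frac{1}{3 \left(1 + 3\right)} - 145\right) \left(\left(-5\right) 11\right) = \left(11 \frac{1}{3 \cdot 4} - 145\right) \left(-55\right) = \left(11 \cdot \frac{1}{3} \cdot \frac{1}{4} - 145\right) \left(-55\right) = \left(11 \cdot \frac{1}{12} - 145\right) \left(-55\right) = \left(\frac{11}{12} - 145\right) \left(-55\right) = \left(- \frac{1729}{12}\right) \left(-55\right) = \frac{95095}{12} \approx 7924.6$)
$\frac{S{\left(226 \right)}}{H} = \frac{75}{\frac{95095}{12}} = 75 \cdot \frac{12}{95095} = \frac{180}{19019}$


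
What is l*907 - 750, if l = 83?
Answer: 74531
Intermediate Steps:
l*907 - 750 = 83*907 - 750 = 75281 - 750 = 74531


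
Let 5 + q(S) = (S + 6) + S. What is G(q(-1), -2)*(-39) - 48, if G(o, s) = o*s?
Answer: -126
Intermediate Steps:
q(S) = 1 + 2*S (q(S) = -5 + ((S + 6) + S) = -5 + ((6 + S) + S) = -5 + (6 + 2*S) = 1 + 2*S)
G(q(-1), -2)*(-39) - 48 = ((1 + 2*(-1))*(-2))*(-39) - 48 = ((1 - 2)*(-2))*(-39) - 48 = -1*(-2)*(-39) - 48 = 2*(-39) - 48 = -78 - 48 = -126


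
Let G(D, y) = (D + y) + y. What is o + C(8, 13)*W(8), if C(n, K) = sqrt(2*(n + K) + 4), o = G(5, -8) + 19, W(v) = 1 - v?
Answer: 8 - 7*sqrt(46) ≈ -39.476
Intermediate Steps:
G(D, y) = D + 2*y
o = 8 (o = (5 + 2*(-8)) + 19 = (5 - 16) + 19 = -11 + 19 = 8)
C(n, K) = sqrt(4 + 2*K + 2*n) (C(n, K) = sqrt(2*(K + n) + 4) = sqrt((2*K + 2*n) + 4) = sqrt(4 + 2*K + 2*n))
o + C(8, 13)*W(8) = 8 + sqrt(4 + 2*13 + 2*8)*(1 - 1*8) = 8 + sqrt(4 + 26 + 16)*(1 - 8) = 8 + sqrt(46)*(-7) = 8 - 7*sqrt(46)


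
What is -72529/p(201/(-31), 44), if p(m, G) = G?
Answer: -72529/44 ≈ -1648.4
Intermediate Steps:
-72529/p(201/(-31), 44) = -72529/44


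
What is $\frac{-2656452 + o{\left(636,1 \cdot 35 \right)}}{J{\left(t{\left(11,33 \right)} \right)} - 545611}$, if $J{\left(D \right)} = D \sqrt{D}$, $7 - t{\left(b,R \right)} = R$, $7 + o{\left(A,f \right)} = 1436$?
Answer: $\frac{1448609754053}{297691380897} - \frac{69030598 i \sqrt{26}}{297691380897} \approx 4.8661 - 0.0011824 i$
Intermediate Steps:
$o{\left(A,f \right)} = 1429$ ($o{\left(A,f \right)} = -7 + 1436 = 1429$)
$t{\left(b,R \right)} = 7 - R$
$J{\left(D \right)} = D^{\frac{3}{2}}$
$\frac{-2656452 + o{\left(636,1 \cdot 35 \right)}}{J{\left(t{\left(11,33 \right)} \right)} - 545611} = \frac{-2656452 + 1429}{\left(7 - 33\right)^{\frac{3}{2}} - 545611} = - \frac{2655023}{\left(7 - 33\right)^{\frac{3}{2}} - 545611} = - \frac{2655023}{\left(-26\right)^{\frac{3}{2}} - 545611} = - \frac{2655023}{- 26 i \sqrt{26} - 545611} = - \frac{2655023}{-545611 - 26 i \sqrt{26}}$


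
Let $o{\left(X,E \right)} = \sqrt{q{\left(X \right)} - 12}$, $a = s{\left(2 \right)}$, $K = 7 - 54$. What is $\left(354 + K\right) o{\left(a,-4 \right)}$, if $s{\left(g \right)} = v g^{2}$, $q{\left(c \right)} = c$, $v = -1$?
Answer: $1228 i \approx 1228.0 i$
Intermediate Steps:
$K = -47$ ($K = 7 - 54 = -47$)
$s{\left(g \right)} = - g^{2}$
$a = -4$ ($a = - 2^{2} = \left(-1\right) 4 = -4$)
$o{\left(X,E \right)} = \sqrt{-12 + X}$ ($o{\left(X,E \right)} = \sqrt{X - 12} = \sqrt{-12 + X}$)
$\left(354 + K\right) o{\left(a,-4 \right)} = \left(354 - 47\right) \sqrt{-12 - 4} = 307 \sqrt{-16} = 307 \cdot 4 i = 1228 i$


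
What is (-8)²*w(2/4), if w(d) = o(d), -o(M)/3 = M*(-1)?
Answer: 96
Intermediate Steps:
o(M) = 3*M (o(M) = -3*M*(-1) = -(-3)*M = 3*M)
w(d) = 3*d
(-8)²*w(2/4) = (-8)²*(3*(2/4)) = 64*(3*(2*(¼))) = 64*(3*(½)) = 64*(3/2) = 96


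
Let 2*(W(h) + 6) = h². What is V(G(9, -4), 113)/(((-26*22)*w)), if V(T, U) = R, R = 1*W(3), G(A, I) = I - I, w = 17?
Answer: 3/19448 ≈ 0.00015426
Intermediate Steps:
W(h) = -6 + h²/2
G(A, I) = 0
R = -3/2 (R = 1*(-6 + (½)*3²) = 1*(-6 + (½)*9) = 1*(-6 + 9/2) = 1*(-3/2) = -3/2 ≈ -1.5000)
V(T, U) = -3/2
V(G(9, -4), 113)/(((-26*22)*w)) = -3/(2*(-26*22*17)) = -3/(2*((-572*17))) = -3/2/(-9724) = -3/2*(-1/9724) = 3/19448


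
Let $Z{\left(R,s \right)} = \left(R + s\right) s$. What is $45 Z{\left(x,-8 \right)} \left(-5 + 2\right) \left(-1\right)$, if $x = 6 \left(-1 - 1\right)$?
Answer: $21600$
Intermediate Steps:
$x = -12$ ($x = 6 \left(-2\right) = -12$)
$Z{\left(R,s \right)} = s \left(R + s\right)$
$45 Z{\left(x,-8 \right)} \left(-5 + 2\right) \left(-1\right) = 45 \left(- 8 \left(-12 - 8\right)\right) \left(-5 + 2\right) \left(-1\right) = 45 \left(\left(-8\right) \left(-20\right)\right) \left(\left(-3\right) \left(-1\right)\right) = 45 \cdot 160 \cdot 3 = 7200 \cdot 3 = 21600$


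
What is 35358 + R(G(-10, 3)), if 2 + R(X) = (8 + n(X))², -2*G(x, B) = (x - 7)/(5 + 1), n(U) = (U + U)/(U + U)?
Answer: 35437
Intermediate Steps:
n(U) = 1 (n(U) = (2*U)/((2*U)) = (2*U)*(1/(2*U)) = 1)
G(x, B) = 7/12 - x/12 (G(x, B) = -(x - 7)/(2*(5 + 1)) = -(-7 + x)/(2*6) = -(-7/6 + x/6)/2 = 7/12 - x/12)
R(X) = 79 (R(X) = -2 + (8 + 1)² = -2 + 9² = -2 + 81 = 79)
35358 + R(G(-10, 3)) = 35358 + 79 = 35437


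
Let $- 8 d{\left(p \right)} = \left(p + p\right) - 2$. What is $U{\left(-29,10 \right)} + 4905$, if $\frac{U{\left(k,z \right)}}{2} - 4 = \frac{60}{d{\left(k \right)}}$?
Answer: $4929$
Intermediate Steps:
$d{\left(p \right)} = \frac{1}{4} - \frac{p}{4}$ ($d{\left(p \right)} = - \frac{\left(p + p\right) - 2}{8} = - \frac{2 p - 2}{8} = - \frac{-2 + 2 p}{8} = \frac{1}{4} - \frac{p}{4}$)
$U{\left(k,z \right)} = 8 + \frac{120}{\frac{1}{4} - \frac{k}{4}}$ ($U{\left(k,z \right)} = 8 + 2 \frac{60}{\frac{1}{4} - \frac{k}{4}} = 8 + \frac{120}{\frac{1}{4} - \frac{k}{4}}$)
$U{\left(-29,10 \right)} + 4905 = \frac{8 \left(-61 - 29\right)}{-1 - 29} + 4905 = 8 \frac{1}{-30} \left(-90\right) + 4905 = 8 \left(- \frac{1}{30}\right) \left(-90\right) + 4905 = 24 + 4905 = 4929$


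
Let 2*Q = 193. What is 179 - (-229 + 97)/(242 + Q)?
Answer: 121447/677 ≈ 179.39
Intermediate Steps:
Q = 193/2 (Q = (1/2)*193 = 193/2 ≈ 96.500)
179 - (-229 + 97)/(242 + Q) = 179 - (-229 + 97)/(242 + 193/2) = 179 - (-132)/677/2 = 179 - (-132)*2/677 = 179 - 1*(-264/677) = 179 + 264/677 = 121447/677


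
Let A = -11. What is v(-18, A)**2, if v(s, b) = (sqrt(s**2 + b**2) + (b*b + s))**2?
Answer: (103 + sqrt(445))**4 ≈ 2.3715e+8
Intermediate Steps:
v(s, b) = (s + b**2 + sqrt(b**2 + s**2))**2 (v(s, b) = (sqrt(b**2 + s**2) + (b**2 + s))**2 = (sqrt(b**2 + s**2) + (s + b**2))**2 = (s + b**2 + sqrt(b**2 + s**2))**2)
v(-18, A)**2 = ((-18 + (-11)**2 + sqrt((-11)**2 + (-18)**2))**2)**2 = ((-18 + 121 + sqrt(121 + 324))**2)**2 = ((-18 + 121 + sqrt(445))**2)**2 = ((103 + sqrt(445))**2)**2 = (103 + sqrt(445))**4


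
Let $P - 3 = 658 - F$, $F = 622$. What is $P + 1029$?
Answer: $1068$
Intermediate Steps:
$P = 39$ ($P = 3 + \left(658 - 622\right) = 3 + 36 = 39$)
$P + 1029 = 39 + 1029 = 1068$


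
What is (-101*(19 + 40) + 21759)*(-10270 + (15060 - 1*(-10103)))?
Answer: 235309400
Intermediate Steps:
(-101*(19 + 40) + 21759)*(-10270 + (15060 - 1*(-10103))) = (-101*59 + 21759)*(-10270 + (15060 + 10103)) = (-5959 + 21759)*(-10270 + 25163) = 15800*14893 = 235309400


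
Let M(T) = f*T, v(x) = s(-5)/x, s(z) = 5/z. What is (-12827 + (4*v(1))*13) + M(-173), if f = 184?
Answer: -44711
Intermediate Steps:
v(x) = -1/x (v(x) = (5/(-5))/x = (5*(-⅕))/x = -1/x)
M(T) = 184*T
(-12827 + (4*v(1))*13) + M(-173) = (-12827 + (4*(-1/1))*13) + 184*(-173) = (-12827 + (4*(-1*1))*13) - 31832 = (-12827 + (4*(-1))*13) - 31832 = (-12827 - 4*13) - 31832 = (-12827 - 52) - 31832 = -12879 - 31832 = -44711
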